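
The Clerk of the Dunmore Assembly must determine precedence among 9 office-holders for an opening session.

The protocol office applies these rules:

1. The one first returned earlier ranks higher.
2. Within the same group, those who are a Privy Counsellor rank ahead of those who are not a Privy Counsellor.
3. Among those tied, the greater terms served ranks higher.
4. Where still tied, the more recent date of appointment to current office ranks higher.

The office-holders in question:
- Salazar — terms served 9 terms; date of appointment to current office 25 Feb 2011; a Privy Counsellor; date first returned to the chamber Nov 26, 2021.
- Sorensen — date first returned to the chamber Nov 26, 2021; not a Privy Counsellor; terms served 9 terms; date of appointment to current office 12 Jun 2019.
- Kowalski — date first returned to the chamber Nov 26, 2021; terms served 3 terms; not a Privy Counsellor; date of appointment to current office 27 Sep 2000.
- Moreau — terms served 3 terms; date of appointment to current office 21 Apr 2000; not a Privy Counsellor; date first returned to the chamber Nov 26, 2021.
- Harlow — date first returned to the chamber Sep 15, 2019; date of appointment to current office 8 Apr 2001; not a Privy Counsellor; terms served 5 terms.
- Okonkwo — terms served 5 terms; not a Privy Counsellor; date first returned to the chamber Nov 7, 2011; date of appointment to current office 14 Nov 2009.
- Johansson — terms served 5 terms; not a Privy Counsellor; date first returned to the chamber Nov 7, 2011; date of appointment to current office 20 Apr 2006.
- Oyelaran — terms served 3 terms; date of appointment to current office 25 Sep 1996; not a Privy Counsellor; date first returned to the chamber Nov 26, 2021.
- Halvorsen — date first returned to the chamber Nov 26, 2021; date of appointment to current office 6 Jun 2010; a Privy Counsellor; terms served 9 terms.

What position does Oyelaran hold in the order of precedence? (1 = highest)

9

By date first returned to the chamber (earlier first): Okonkwo and Johansson (both Nov 7, 2011); then Harlow (Sep 15, 2019); then Salazar, Halvorsen, Sorensen, Kowalski, Moreau and Oyelaran (each Nov 26, 2021).
Okonkwo and Johansson are each not a Privy Counsellor, so the next rule applies.
Okonkwo and Johansson both have terms served 5 terms, so the next rule applies.
Among Okonkwo and Johansson, by date of appointment to current office (later first): Okonkwo (14 Nov 2009) before Johansson (20 Apr 2006).
Among Salazar, Halvorsen, Sorensen, Kowalski, Moreau and Oyelaran, a Privy Counsellor before not a Privy Counsellor: Salazar and Halvorsen (a Privy Counsellor) before Sorensen, Kowalski, Moreau and Oyelaran (not a Privy Counsellor).
Salazar and Halvorsen both have terms served 9 terms, so the next rule applies.
Among Salazar and Halvorsen, by date of appointment to current office (later first): Salazar (25 Feb 2011) before Halvorsen (6 Jun 2010).
Among Sorensen, Kowalski, Moreau and Oyelaran, by terms served (higher first): Sorensen (9 terms) before Kowalski, Moreau and Oyelaran (3 terms).
Among Kowalski, Moreau and Oyelaran, by date of appointment to current office (later first): Kowalski (27 Sep 2000) before Moreau (21 Apr 2000) before Oyelaran (25 Sep 1996).
Order: Okonkwo, Johansson, Harlow, Salazar, Halvorsen, Sorensen, Kowalski, Moreau, Oyelaran. So position 9.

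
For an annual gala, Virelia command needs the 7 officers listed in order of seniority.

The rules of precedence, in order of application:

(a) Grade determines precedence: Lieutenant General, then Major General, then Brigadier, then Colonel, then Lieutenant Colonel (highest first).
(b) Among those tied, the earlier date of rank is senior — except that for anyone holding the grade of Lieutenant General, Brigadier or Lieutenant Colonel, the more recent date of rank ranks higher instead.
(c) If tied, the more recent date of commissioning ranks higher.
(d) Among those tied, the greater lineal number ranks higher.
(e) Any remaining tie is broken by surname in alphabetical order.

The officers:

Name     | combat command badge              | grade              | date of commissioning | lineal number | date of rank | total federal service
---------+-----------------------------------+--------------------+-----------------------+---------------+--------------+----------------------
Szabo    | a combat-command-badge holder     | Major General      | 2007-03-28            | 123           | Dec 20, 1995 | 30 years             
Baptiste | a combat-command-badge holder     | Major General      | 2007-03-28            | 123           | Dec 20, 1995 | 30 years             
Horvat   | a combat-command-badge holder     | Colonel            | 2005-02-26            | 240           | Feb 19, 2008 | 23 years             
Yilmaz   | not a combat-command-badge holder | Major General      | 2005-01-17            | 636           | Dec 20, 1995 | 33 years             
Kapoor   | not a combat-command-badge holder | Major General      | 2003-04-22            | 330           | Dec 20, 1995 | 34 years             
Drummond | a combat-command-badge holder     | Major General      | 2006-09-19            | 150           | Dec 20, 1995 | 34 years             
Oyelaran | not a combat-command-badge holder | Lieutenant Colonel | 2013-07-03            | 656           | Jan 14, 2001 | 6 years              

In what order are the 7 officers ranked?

By grade: Baptiste, Szabo, Drummond, Yilmaz and Kapoor (Major General); then Horvat (Colonel); then Oyelaran (Lieutenant Colonel).
Baptiste, Szabo, Drummond, Yilmaz and Kapoor all have date of rank Dec 20, 1995, so the next rule applies.
Among Baptiste, Szabo, Drummond, Yilmaz and Kapoor, by date of commissioning (later first): Baptiste and Szabo (2007-03-28) before Drummond (2006-09-19) before Yilmaz (2005-01-17) before Kapoor (2003-04-22).
Baptiste and Szabo both have lineal number 123, so the next rule applies.
Among Baptiste and Szabo, alphabetically by surname: Baptiste before Szabo.
Full order: Baptiste, Szabo, Drummond, Yilmaz, Kapoor, Horvat, Oyelaran.

Baptiste, Szabo, Drummond, Yilmaz, Kapoor, Horvat, Oyelaran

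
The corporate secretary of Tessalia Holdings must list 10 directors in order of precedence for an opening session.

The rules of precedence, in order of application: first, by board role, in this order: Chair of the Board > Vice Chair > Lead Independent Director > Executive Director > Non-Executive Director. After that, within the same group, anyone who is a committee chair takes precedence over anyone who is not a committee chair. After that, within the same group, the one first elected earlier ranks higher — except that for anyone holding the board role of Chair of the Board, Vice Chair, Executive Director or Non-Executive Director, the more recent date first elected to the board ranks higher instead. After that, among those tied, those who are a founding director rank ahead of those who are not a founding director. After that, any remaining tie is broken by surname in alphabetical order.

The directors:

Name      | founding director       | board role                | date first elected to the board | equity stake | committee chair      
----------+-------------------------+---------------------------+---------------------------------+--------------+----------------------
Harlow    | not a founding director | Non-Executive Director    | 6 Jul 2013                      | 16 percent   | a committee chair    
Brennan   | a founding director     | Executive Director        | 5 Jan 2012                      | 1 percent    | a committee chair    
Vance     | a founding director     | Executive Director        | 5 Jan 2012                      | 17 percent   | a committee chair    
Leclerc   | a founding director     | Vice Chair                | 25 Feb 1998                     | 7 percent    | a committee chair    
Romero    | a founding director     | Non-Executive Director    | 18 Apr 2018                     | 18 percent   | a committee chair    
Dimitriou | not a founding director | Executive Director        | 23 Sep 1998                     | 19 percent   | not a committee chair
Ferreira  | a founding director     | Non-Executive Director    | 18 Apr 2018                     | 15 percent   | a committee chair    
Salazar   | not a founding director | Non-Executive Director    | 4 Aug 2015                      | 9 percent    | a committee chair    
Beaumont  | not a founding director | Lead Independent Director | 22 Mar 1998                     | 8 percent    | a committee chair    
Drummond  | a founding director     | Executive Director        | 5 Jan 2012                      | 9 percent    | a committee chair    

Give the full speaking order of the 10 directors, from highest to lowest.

Leclerc, Beaumont, Brennan, Drummond, Vance, Dimitriou, Ferreira, Romero, Salazar, Harlow

By board role: Leclerc (Vice Chair); then Beaumont (Lead Independent Director); then Brennan, Drummond, Vance and Dimitriou (Executive Director); then Ferreira, Romero, Salazar and Harlow (Non-Executive Director).
Among Brennan, Drummond, Vance and Dimitriou, a committee chair before not a committee chair: Brennan, Drummond and Vance (a committee chair) before Dimitriou (not a committee chair).
Brennan, Drummond and Vance all have date first elected to the board 5 Jan 2012, so the next rule applies.
Brennan, Drummond and Vance are each a founding director, so the next rule applies.
Among Brennan, Drummond and Vance, alphabetically by surname: Brennan before Drummond before Vance.
Ferreira, Romero, Salazar and Harlow are each a committee chair, so the next rule applies.
Among Ferreira, Romero, Salazar and Harlow, by date first elected to the board (later first) (reversed rule for this group): Ferreira and Romero (18 Apr 2018) before Salazar (4 Aug 2015) before Harlow (6 Jul 2013).
Ferreira and Romero are each a founding director, so the next rule applies.
Among Ferreira and Romero, alphabetically by surname: Ferreira before Romero.
Full order: Leclerc, Beaumont, Brennan, Drummond, Vance, Dimitriou, Ferreira, Romero, Salazar, Harlow.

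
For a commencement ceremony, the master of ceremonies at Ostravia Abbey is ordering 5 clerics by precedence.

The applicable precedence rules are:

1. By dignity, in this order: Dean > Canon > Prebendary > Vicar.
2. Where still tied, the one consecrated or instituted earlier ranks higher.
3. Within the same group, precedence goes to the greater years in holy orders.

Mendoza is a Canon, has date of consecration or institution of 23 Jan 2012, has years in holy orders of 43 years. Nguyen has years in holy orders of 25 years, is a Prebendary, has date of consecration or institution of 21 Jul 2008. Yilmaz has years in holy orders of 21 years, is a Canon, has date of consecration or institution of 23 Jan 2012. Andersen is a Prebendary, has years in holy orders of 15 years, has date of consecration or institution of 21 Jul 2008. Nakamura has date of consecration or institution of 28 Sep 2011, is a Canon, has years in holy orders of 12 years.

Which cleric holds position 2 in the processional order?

By dignity: Nakamura, Mendoza and Yilmaz (Canon); then Nguyen and Andersen (Prebendary).
Among Nakamura, Mendoza and Yilmaz, by date of consecration or institution (earlier first): Nakamura (28 Sep 2011) before Mendoza and Yilmaz (23 Jan 2012).
Among Mendoza and Yilmaz, by years in holy orders (higher first): Mendoza (43 years) before Yilmaz (21 years).
Nguyen and Andersen both have date of consecration or institution 21 Jul 2008, so the next rule applies.
Among Nguyen and Andersen, by years in holy orders (higher first): Nguyen (25 years) before Andersen (15 years).
Order: Nakamura, Mendoza, Yilmaz, Nguyen, Andersen.

Mendoza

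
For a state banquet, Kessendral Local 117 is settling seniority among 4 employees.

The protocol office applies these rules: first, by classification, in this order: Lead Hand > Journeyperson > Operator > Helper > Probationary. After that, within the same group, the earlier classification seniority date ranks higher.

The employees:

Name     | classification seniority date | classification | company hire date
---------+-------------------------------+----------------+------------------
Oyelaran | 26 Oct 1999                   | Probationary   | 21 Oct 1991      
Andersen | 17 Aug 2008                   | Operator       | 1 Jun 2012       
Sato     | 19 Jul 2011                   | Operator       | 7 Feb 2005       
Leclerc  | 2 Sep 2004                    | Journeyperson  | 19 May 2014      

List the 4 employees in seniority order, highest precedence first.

Leclerc, Andersen, Sato, Oyelaran

By classification: Leclerc (Journeyperson); then Andersen and Sato (Operator); then Oyelaran (Probationary).
Among Andersen and Sato, by classification seniority date (earlier first): Andersen (17 Aug 2008) before Sato (19 Jul 2011).
Full order: Leclerc, Andersen, Sato, Oyelaran.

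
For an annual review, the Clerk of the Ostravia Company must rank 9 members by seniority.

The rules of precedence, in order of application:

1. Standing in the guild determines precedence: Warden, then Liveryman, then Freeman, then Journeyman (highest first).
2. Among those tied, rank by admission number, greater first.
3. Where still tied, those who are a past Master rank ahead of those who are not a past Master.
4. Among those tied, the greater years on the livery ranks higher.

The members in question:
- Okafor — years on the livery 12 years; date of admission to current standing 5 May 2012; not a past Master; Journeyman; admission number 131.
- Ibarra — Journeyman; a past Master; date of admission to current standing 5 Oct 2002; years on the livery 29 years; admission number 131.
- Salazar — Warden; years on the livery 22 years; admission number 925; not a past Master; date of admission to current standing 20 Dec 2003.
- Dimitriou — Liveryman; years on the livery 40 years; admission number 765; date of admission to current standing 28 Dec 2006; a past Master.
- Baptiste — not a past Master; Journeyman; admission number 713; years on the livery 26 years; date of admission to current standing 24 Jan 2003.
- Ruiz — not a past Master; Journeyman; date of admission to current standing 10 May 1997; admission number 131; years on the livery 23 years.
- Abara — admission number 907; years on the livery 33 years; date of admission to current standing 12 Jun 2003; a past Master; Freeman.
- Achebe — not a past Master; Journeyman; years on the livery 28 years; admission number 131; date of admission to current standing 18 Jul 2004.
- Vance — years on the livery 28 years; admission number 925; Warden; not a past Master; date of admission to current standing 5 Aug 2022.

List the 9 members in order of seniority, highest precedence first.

By standing in the guild: Vance and Salazar (Warden); then Dimitriou (Liveryman); then Abara (Freeman); then Baptiste, Ibarra, Achebe, Ruiz and Okafor (Journeyman).
Vance and Salazar both have admission number 925, so the next rule applies.
Vance and Salazar are each not a past Master, so the next rule applies.
Among Vance and Salazar, by years on the livery (higher first): Vance (28 years) before Salazar (22 years).
Among Baptiste, Ibarra, Achebe, Ruiz and Okafor, by admission number (higher first): Baptiste (713) before Ibarra, Achebe, Ruiz and Okafor (131).
Among Ibarra, Achebe, Ruiz and Okafor, a past Master before not a past Master: Ibarra (a past Master) before Achebe, Ruiz and Okafor (not a past Master).
Among Achebe, Ruiz and Okafor, by years on the livery (higher first): Achebe (28 years) before Ruiz (23 years) before Okafor (12 years).
Full order: Vance, Salazar, Dimitriou, Abara, Baptiste, Ibarra, Achebe, Ruiz, Okafor.

Vance, Salazar, Dimitriou, Abara, Baptiste, Ibarra, Achebe, Ruiz, Okafor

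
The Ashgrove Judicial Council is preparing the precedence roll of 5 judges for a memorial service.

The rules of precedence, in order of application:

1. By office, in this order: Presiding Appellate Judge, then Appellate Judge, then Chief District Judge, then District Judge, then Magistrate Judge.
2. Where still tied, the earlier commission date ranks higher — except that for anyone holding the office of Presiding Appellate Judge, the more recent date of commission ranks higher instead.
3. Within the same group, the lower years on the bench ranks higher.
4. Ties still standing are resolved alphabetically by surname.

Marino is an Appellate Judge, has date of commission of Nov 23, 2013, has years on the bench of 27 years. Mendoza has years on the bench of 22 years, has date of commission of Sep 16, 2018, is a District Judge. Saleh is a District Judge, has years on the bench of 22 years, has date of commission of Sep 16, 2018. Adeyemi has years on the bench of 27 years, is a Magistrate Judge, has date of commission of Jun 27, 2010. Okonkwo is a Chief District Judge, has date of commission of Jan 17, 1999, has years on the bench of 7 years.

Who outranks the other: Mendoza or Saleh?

By office: Marino (Appellate Judge); then Okonkwo (Chief District Judge); then Mendoza and Saleh (District Judge); then Adeyemi (Magistrate Judge).
Mendoza and Saleh both have date of commission Sep 16, 2018, so the next rule applies.
Mendoza and Saleh both have years on the bench 22 years, so the next rule applies.
Among Mendoza and Saleh, alphabetically by surname: Mendoza before Saleh.
So Mendoza takes precedence.

Mendoza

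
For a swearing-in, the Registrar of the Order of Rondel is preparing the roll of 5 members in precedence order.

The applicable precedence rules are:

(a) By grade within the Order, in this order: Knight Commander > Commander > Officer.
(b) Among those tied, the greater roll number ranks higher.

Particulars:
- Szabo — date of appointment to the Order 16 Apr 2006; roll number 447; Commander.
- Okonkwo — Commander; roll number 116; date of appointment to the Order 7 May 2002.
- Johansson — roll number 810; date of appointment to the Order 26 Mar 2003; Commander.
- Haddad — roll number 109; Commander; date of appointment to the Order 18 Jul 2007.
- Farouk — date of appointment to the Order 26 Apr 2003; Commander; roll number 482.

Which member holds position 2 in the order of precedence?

Farouk

By grade within the Order: Johansson, Farouk, Szabo, Okonkwo and Haddad (Commander).
Among Johansson, Farouk, Szabo, Okonkwo and Haddad, by roll number (higher first): Johansson (810) before Farouk (482) before Szabo (447) before Okonkwo (116) before Haddad (109).
Order: Johansson, Farouk, Szabo, Okonkwo, Haddad.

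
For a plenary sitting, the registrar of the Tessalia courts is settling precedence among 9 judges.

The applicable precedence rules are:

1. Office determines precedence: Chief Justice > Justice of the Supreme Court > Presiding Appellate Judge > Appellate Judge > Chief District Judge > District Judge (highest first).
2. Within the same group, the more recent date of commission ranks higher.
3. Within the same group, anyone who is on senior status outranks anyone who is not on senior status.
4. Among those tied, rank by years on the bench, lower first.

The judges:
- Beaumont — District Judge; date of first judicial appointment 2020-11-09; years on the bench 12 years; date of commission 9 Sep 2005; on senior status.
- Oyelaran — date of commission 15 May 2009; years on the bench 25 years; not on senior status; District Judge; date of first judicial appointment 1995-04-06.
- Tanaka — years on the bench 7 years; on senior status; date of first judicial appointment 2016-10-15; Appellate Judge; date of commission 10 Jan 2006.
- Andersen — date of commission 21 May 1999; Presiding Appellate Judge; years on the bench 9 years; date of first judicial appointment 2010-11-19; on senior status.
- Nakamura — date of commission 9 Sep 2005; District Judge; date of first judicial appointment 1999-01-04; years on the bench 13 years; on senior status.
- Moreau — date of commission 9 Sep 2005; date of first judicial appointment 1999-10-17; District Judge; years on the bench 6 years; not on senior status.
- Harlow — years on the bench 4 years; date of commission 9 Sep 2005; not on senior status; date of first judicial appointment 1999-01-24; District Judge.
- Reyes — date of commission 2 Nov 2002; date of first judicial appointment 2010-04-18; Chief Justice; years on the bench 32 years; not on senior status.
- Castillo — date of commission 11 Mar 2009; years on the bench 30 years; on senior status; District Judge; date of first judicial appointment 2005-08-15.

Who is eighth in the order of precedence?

Harlow

By office: Reyes (Chief Justice); then Andersen (Presiding Appellate Judge); then Tanaka (Appellate Judge); then Oyelaran, Castillo, Beaumont, Nakamura, Harlow and Moreau (District Judge).
Among Oyelaran, Castillo, Beaumont, Nakamura, Harlow and Moreau, by date of commission (later first): Oyelaran (15 May 2009) before Castillo (11 Mar 2009) before Beaumont, Nakamura, Harlow and Moreau (9 Sep 2005).
Among Beaumont, Nakamura, Harlow and Moreau, on senior status before not on senior status: Beaumont and Nakamura (on senior status) before Harlow and Moreau (not on senior status).
Among Beaumont and Nakamura, by years on the bench (lower first): Beaumont (12 years) before Nakamura (13 years).
Among Harlow and Moreau, by years on the bench (lower first): Harlow (4 years) before Moreau (6 years).
Order: Reyes, Andersen, Tanaka, Oyelaran, Castillo, Beaumont, Nakamura, Harlow, Moreau.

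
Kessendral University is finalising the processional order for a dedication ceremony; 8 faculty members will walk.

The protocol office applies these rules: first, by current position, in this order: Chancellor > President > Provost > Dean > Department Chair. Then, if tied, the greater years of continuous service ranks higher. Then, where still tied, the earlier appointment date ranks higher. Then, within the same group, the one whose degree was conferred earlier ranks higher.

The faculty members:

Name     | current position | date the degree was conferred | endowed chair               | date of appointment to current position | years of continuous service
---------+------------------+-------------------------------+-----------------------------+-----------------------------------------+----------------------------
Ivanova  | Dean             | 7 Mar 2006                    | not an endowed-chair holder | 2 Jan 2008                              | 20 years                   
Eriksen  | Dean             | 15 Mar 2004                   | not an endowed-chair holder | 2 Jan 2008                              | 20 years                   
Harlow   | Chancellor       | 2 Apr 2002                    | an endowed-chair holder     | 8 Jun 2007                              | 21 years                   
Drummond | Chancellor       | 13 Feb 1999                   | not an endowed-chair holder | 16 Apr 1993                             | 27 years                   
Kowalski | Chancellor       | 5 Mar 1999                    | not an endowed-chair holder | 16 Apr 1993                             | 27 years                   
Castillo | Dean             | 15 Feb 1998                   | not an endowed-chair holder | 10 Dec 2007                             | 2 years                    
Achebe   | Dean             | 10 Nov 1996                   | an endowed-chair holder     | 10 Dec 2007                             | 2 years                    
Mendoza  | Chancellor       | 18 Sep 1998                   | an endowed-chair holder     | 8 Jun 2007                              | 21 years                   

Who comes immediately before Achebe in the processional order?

By current position: Drummond, Kowalski, Mendoza and Harlow (Chancellor); then Eriksen, Ivanova, Achebe and Castillo (Dean).
Among Drummond, Kowalski, Mendoza and Harlow, by years of continuous service (higher first): Drummond and Kowalski (27 years) before Mendoza and Harlow (21 years).
Drummond and Kowalski both have date of appointment to current position 16 Apr 1993, so the next rule applies.
Among Drummond and Kowalski, by date the degree was conferred (earlier first): Drummond (13 Feb 1999) before Kowalski (5 Mar 1999).
Mendoza and Harlow both have date of appointment to current position 8 Jun 2007, so the next rule applies.
Among Mendoza and Harlow, by date the degree was conferred (earlier first): Mendoza (18 Sep 1998) before Harlow (2 Apr 2002).
Among Eriksen, Ivanova, Achebe and Castillo, by years of continuous service (higher first): Eriksen and Ivanova (20 years) before Achebe and Castillo (2 years).
Eriksen and Ivanova both have date of appointment to current position 2 Jan 2008, so the next rule applies.
Among Eriksen and Ivanova, by date the degree was conferred (earlier first): Eriksen (15 Mar 2004) before Ivanova (7 Mar 2006).
Achebe and Castillo both have date of appointment to current position 10 Dec 2007, so the next rule applies.
Among Achebe and Castillo, by date the degree was conferred (earlier first): Achebe (10 Nov 1996) before Castillo (15 Feb 1998).
Order: Drummond, Kowalski, Mendoza, Harlow, Eriksen, Ivanova, Achebe, Castillo.

Ivanova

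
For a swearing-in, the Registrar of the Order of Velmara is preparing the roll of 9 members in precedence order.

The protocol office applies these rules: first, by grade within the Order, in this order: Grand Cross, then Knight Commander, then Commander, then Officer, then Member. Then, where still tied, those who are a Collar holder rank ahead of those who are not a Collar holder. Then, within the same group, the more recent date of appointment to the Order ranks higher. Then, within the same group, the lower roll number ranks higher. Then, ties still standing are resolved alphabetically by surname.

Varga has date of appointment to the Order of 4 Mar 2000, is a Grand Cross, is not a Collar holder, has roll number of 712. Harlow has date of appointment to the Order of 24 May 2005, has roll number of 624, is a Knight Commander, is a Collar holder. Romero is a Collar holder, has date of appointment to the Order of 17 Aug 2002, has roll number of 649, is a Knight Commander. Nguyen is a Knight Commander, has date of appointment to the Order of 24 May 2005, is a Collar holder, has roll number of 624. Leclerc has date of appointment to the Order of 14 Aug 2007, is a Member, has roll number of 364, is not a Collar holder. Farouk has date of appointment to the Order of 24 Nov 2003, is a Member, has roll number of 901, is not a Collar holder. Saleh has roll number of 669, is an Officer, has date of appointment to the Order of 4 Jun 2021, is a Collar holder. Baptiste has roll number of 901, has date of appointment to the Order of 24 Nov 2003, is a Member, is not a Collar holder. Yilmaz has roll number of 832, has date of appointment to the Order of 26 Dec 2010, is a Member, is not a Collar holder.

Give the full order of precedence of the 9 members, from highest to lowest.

Varga, Harlow, Nguyen, Romero, Saleh, Yilmaz, Leclerc, Baptiste, Farouk

By grade within the Order: Varga (Grand Cross); then Harlow, Nguyen and Romero (Knight Commander); then Saleh (Officer); then Yilmaz, Leclerc, Baptiste and Farouk (Member).
Harlow, Nguyen and Romero are each a Collar holder, so the next rule applies.
Among Harlow, Nguyen and Romero, by date of appointment to the Order (later first): Harlow and Nguyen (24 May 2005) before Romero (17 Aug 2002).
Harlow and Nguyen both have roll number 624, so the next rule applies.
Among Harlow and Nguyen, alphabetically by surname: Harlow before Nguyen.
Yilmaz, Leclerc, Baptiste and Farouk are each not a Collar holder, so the next rule applies.
Among Yilmaz, Leclerc, Baptiste and Farouk, by date of appointment to the Order (later first): Yilmaz (26 Dec 2010) before Leclerc (14 Aug 2007) before Baptiste and Farouk (24 Nov 2003).
Baptiste and Farouk both have roll number 901, so the next rule applies.
Among Baptiste and Farouk, alphabetically by surname: Baptiste before Farouk.
Full order: Varga, Harlow, Nguyen, Romero, Saleh, Yilmaz, Leclerc, Baptiste, Farouk.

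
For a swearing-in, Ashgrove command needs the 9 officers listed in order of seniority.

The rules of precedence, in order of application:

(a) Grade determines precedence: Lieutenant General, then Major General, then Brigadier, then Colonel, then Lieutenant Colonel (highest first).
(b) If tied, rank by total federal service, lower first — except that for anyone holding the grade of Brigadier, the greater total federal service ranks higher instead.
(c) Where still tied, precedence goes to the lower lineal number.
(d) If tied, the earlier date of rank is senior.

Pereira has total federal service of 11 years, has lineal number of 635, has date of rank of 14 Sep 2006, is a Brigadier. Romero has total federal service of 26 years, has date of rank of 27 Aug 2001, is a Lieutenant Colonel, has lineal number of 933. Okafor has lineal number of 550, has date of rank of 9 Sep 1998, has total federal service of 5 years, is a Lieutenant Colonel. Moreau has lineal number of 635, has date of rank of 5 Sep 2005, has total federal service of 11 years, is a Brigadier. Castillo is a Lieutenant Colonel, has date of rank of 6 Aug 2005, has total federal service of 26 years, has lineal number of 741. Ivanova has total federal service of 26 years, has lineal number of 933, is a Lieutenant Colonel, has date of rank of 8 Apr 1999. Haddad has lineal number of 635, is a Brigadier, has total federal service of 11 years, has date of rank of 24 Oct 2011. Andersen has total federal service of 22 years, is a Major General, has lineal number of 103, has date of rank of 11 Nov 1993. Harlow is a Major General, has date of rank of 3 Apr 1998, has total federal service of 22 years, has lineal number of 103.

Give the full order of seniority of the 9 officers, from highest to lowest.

By grade: Andersen and Harlow (Major General); then Moreau, Pereira and Haddad (Brigadier); then Okafor, Castillo, Ivanova and Romero (Lieutenant Colonel).
Andersen and Harlow both have total federal service 22 years, so the next rule applies.
Andersen and Harlow both have lineal number 103, so the next rule applies.
Among Andersen and Harlow, by date of rank (earlier first): Andersen (11 Nov 1993) before Harlow (3 Apr 1998).
Moreau, Pereira and Haddad all have total federal service 11 years, so the next rule applies.
Moreau, Pereira and Haddad all have lineal number 635, so the next rule applies.
Among Moreau, Pereira and Haddad, by date of rank (earlier first): Moreau (5 Sep 2005) before Pereira (14 Sep 2006) before Haddad (24 Oct 2011).
Among Okafor, Castillo, Ivanova and Romero, by total federal service (lower first): Okafor (5 years) before Castillo, Ivanova and Romero (26 years).
Among Castillo, Ivanova and Romero, by lineal number (lower first): Castillo (741) before Ivanova and Romero (933).
Among Ivanova and Romero, by date of rank (earlier first): Ivanova (8 Apr 1999) before Romero (27 Aug 2001).
Full order: Andersen, Harlow, Moreau, Pereira, Haddad, Okafor, Castillo, Ivanova, Romero.

Andersen, Harlow, Moreau, Pereira, Haddad, Okafor, Castillo, Ivanova, Romero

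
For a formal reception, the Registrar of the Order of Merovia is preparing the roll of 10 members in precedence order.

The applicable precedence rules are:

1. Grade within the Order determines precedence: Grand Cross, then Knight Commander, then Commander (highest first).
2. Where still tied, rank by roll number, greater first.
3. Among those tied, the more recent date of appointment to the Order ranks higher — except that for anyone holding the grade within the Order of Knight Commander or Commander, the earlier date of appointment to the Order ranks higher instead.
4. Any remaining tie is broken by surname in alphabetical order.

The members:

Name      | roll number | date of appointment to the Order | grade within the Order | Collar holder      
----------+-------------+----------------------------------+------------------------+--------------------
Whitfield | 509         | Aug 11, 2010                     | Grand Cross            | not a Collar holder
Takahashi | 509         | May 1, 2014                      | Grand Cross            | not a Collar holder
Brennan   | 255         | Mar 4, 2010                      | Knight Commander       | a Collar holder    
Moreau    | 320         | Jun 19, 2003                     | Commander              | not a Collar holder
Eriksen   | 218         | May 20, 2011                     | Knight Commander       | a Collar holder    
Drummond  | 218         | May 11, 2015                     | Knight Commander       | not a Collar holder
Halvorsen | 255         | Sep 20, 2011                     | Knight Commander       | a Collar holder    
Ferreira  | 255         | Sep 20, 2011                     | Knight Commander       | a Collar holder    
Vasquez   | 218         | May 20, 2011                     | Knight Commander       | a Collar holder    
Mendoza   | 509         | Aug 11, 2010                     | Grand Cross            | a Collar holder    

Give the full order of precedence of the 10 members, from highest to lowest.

Takahashi, Mendoza, Whitfield, Brennan, Ferreira, Halvorsen, Eriksen, Vasquez, Drummond, Moreau

By grade within the Order: Takahashi, Mendoza and Whitfield (Grand Cross); then Brennan, Ferreira, Halvorsen, Eriksen, Vasquez and Drummond (Knight Commander); then Moreau (Commander).
Takahashi, Mendoza and Whitfield all have roll number 509, so the next rule applies.
Among Takahashi, Mendoza and Whitfield, by date of appointment to the Order (later first): Takahashi (May 1, 2014) before Mendoza and Whitfield (Aug 11, 2010).
Among Mendoza and Whitfield, alphabetically by surname: Mendoza before Whitfield.
Among Brennan, Ferreira, Halvorsen, Eriksen, Vasquez and Drummond, by roll number (higher first): Brennan, Ferreira and Halvorsen (255) before Eriksen, Vasquez and Drummond (218).
Among Brennan, Ferreira and Halvorsen, by date of appointment to the Order (earlier first) (reversed rule for this group): Brennan (Mar 4, 2010) before Ferreira and Halvorsen (Sep 20, 2011).
Among Ferreira and Halvorsen, alphabetically by surname: Ferreira before Halvorsen.
Among Eriksen, Vasquez and Drummond, by date of appointment to the Order (earlier first) (reversed rule for this group): Eriksen and Vasquez (May 20, 2011) before Drummond (May 11, 2015).
Among Eriksen and Vasquez, alphabetically by surname: Eriksen before Vasquez.
Full order: Takahashi, Mendoza, Whitfield, Brennan, Ferreira, Halvorsen, Eriksen, Vasquez, Drummond, Moreau.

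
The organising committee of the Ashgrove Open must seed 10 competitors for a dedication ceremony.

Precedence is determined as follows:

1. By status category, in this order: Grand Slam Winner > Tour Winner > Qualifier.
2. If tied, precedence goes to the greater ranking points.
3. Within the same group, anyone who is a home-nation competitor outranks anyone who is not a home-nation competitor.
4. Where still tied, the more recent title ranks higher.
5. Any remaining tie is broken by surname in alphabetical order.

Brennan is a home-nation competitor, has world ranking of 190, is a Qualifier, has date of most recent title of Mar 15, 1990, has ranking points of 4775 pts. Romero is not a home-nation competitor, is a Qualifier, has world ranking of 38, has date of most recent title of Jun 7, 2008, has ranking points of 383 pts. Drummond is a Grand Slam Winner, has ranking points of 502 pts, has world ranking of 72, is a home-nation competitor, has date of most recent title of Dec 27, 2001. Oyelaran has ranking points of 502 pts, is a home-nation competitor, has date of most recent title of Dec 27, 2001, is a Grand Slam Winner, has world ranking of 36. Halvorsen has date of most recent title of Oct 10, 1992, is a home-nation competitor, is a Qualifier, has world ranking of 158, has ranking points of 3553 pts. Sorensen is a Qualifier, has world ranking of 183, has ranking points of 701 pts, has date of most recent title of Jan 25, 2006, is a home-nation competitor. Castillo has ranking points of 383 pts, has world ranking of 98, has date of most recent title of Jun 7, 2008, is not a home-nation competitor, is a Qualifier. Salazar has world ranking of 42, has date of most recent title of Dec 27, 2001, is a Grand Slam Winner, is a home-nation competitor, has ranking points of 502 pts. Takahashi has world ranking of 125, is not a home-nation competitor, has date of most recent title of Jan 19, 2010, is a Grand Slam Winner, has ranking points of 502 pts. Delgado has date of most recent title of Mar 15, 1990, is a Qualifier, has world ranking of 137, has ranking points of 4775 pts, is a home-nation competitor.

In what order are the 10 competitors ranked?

Drummond, Oyelaran, Salazar, Takahashi, Brennan, Delgado, Halvorsen, Sorensen, Castillo, Romero

By status category: Drummond, Oyelaran, Salazar and Takahashi (Grand Slam Winner); then Brennan, Delgado, Halvorsen, Sorensen, Castillo and Romero (Qualifier).
Drummond, Oyelaran, Salazar and Takahashi all have ranking points 502 pts, so the next rule applies.
Among Drummond, Oyelaran, Salazar and Takahashi, a home-nation competitor before not a home-nation competitor: Drummond, Oyelaran and Salazar (a home-nation competitor) before Takahashi (not a home-nation competitor).
Drummond, Oyelaran and Salazar all have date of most recent title Dec 27, 2001, so the next rule applies.
Among Drummond, Oyelaran and Salazar, alphabetically by surname: Drummond before Oyelaran before Salazar.
Among Brennan, Delgado, Halvorsen, Sorensen, Castillo and Romero, by ranking points (higher first): Brennan and Delgado (4775 pts) before Halvorsen (3553 pts) before Sorensen (701 pts) before Castillo and Romero (383 pts).
Brennan and Delgado are each a home-nation competitor, so the next rule applies.
Brennan and Delgado both have date of most recent title Mar 15, 1990, so the next rule applies.
Among Brennan and Delgado, alphabetically by surname: Brennan before Delgado.
Castillo and Romero are each not a home-nation competitor, so the next rule applies.
Castillo and Romero both have date of most recent title Jun 7, 2008, so the next rule applies.
Among Castillo and Romero, alphabetically by surname: Castillo before Romero.
Full order: Drummond, Oyelaran, Salazar, Takahashi, Brennan, Delgado, Halvorsen, Sorensen, Castillo, Romero.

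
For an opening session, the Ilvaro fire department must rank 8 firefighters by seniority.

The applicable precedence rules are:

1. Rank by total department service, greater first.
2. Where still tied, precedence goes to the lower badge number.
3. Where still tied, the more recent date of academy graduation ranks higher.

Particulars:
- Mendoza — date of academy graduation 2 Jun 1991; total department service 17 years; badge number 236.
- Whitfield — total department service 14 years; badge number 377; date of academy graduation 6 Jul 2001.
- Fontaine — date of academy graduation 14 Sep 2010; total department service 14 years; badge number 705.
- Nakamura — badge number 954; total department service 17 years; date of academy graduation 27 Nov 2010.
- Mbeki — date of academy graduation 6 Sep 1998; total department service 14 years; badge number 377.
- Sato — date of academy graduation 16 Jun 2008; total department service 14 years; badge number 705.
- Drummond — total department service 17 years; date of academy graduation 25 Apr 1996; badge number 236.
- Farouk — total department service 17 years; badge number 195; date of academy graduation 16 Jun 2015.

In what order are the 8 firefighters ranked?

Farouk, Drummond, Mendoza, Nakamura, Whitfield, Mbeki, Fontaine, Sato

By total department service (higher first): Farouk, Drummond, Mendoza and Nakamura (each 17 years); then Whitfield, Mbeki, Fontaine and Sato (each 14 years).
Among Farouk, Drummond, Mendoza and Nakamura, by badge number (lower first): Farouk (195) before Drummond and Mendoza (236) before Nakamura (954).
Among Drummond and Mendoza, by date of academy graduation (later first): Drummond (25 Apr 1996) before Mendoza (2 Jun 1991).
Among Whitfield, Mbeki, Fontaine and Sato, by badge number (lower first): Whitfield and Mbeki (377) before Fontaine and Sato (705).
Among Whitfield and Mbeki, by date of academy graduation (later first): Whitfield (6 Jul 2001) before Mbeki (6 Sep 1998).
Among Fontaine and Sato, by date of academy graduation (later first): Fontaine (14 Sep 2010) before Sato (16 Jun 2008).
Full order: Farouk, Drummond, Mendoza, Nakamura, Whitfield, Mbeki, Fontaine, Sato.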